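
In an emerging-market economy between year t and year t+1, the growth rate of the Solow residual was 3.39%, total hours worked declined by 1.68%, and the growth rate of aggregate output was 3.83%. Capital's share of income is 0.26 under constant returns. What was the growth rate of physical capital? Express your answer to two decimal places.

Physical capital growth was 6.47%.

Labor's share = 1 − 0.26 = 0.74.
gY = gA + 0.74×(-1.68) + 0.26×g.
0.26×g = 3.83 − 3.39 + 1.2432 = 1.6832.
g = 1.6832 / 0.26 = 6.4738%.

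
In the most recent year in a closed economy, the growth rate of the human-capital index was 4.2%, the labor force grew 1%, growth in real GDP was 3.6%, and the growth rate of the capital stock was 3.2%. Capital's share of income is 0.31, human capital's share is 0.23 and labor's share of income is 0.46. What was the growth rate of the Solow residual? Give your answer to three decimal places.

1.182%

Labor's share = 1 − 0.31 − 0.23 = 0.46.
The capital stock: 0.31 × 3.2 = 0.992 pp.
The human-capital index: 0.23 × 4.2 = 0.966 pp.
The labor force: 0.46 × 1 = 0.46 pp.
TFP growth = 3.6 − 2.418 = 1.182%.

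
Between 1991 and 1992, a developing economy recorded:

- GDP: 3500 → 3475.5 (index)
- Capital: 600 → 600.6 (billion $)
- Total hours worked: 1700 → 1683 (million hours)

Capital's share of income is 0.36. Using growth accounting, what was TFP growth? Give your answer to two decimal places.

-0.10%

GDP growth = (3475.5 − 3500) / 3500 = -0.7%.
Capital growth = (600.6 − 600) / 600 = 0.1%.
Total hours worked growth = (1683 − 1700) / 1700 = -1%.
Labor's share = 1 − 0.36 = 0.64.
Capital: 0.36 × 0.1 = 0.036 pp.
Total hours worked: 0.64 × (-1) = -0.64 pp.
TFP growth = -0.7 + 0.604 = -0.096%.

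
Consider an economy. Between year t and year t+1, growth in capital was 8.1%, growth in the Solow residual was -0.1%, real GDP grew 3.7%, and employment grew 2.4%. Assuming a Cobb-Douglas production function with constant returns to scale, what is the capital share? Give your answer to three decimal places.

α = 0.246

gY = gA + α·gK + (1−α)·gL, so gY − gA − gL = α(gK − gL).
3.7 + 0.1 − 2.4 = α × (8.1 − 2.4).
1.4 = 5.7 α, so α = 0.24561.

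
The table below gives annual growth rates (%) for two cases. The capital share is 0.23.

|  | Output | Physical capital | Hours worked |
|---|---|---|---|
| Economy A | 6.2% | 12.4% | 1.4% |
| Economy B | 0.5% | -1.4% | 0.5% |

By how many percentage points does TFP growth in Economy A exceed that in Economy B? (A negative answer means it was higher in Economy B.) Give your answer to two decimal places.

Labor's share = 1 − 0.23 = 0.77.
Economy A: TFP = 6.2 − 2.852 − 1.078 = 2.27%.
Economy B: TFP = 0.5 + 0.322 − 0.385 = 0.437%.
Difference = 2.27 − (0.437) = 1.833 pp.

1.83 percentage points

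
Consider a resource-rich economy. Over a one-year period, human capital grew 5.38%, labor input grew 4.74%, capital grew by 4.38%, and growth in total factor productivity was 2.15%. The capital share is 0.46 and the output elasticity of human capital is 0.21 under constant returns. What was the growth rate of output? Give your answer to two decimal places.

6.86%

Labor's share = 1 − 0.46 − 0.21 = 0.33.
Capital: 0.46 × 4.38 = 2.0148 pp.
Human capital: 0.21 × 5.38 = 1.1298 pp.
Labor input: 0.33 × 4.74 = 1.5642 pp.
Output growth = 2.15 + 4.7088 = 6.8588%.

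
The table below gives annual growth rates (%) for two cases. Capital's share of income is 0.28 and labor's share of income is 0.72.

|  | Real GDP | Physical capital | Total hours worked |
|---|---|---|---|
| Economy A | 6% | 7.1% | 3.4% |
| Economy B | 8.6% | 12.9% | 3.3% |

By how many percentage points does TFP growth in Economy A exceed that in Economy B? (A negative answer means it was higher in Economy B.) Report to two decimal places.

-1.05 percentage points

Labor's share = 1 − 0.28 = 0.72.
Economy A: TFP = 6 − 1.988 − 2.448 = 1.564%.
Economy B: TFP = 8.6 − 3.612 − 2.376 = 2.612%.
Difference = 1.564 − (2.612) = -1.048 pp.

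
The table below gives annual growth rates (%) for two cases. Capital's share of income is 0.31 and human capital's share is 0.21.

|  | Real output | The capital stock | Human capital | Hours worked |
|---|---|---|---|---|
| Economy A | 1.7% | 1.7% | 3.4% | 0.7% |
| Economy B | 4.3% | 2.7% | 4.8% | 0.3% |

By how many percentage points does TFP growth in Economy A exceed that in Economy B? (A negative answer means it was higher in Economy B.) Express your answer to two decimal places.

Labor's share = 1 − 0.31 − 0.21 = 0.48.
Economy A: TFP = 1.7 − 0.527 − 0.714 − 0.336 = 0.123%.
Economy B: TFP = 4.3 − 0.837 − 1.008 − 0.144 = 2.311%.
Difference = 0.123 − (2.311) = -2.188 pp.

-2.19 percentage points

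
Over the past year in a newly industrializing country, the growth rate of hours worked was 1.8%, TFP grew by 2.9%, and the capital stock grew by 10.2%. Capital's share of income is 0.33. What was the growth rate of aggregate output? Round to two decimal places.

Labor's share = 1 − 0.33 = 0.67.
The capital stock: 0.33 × 10.2 = 3.366 pp.
Hours worked: 0.67 × 1.8 = 1.206 pp.
Output growth = 2.9 + 4.572 = 7.472%.

7.47%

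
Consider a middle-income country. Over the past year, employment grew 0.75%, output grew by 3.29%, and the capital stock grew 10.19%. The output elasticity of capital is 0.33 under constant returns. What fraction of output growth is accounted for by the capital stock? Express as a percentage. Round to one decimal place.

The capital stock accounted for 102.2% of growth.

The capital stock contributed 0.33 × 10.19 = 3.3627 pp.
Share of growth = 3.3627 / 3.29 × 100 = 102.21%.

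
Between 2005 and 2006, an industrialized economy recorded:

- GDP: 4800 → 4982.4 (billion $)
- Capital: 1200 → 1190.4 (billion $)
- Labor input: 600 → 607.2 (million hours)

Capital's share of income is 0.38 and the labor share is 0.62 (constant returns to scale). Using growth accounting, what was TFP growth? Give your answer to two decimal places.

TFP growth was 3.36%.

GDP growth = (4982.4 − 4800) / 4800 = 3.8%.
Capital growth = (1190.4 − 1200) / 1200 = -0.8%.
Labor input growth = (607.2 − 600) / 600 = 1.2%.
Labor's share = 1 − 0.38 = 0.62.
Capital: 0.38 × (-0.8) = -0.304 pp.
Labor input: 0.62 × 1.2 = 0.744 pp.
TFP growth = 3.8 − 0.44 = 3.36%.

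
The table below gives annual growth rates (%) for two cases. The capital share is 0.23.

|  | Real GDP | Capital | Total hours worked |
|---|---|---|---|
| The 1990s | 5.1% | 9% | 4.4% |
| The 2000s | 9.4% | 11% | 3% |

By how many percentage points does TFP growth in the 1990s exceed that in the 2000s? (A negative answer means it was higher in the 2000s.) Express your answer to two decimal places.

-4.92 percentage points

Labor's share = 1 − 0.23 = 0.77.
The 1990s: TFP = 5.1 − 2.07 − 3.388 = -0.358%.
The 2000s: TFP = 9.4 − 2.53 − 2.31 = 4.56%.
Difference = -0.358 − (4.56) = -4.918 pp.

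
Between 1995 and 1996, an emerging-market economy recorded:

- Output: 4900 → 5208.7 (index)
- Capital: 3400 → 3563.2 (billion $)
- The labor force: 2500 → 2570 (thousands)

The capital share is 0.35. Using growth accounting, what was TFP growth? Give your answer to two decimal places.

Output growth = (5208.7 − 4900) / 4900 = 6.3%.
Capital growth = (3563.2 − 3400) / 3400 = 4.8%.
The labor force growth = (2570 − 2500) / 2500 = 2.8%.
Labor's share = 1 − 0.35 = 0.65.
Capital: 0.35 × 4.8 = 1.68 pp.
The labor force: 0.65 × 2.8 = 1.82 pp.
TFP growth = 6.3 − 3.5 = 2.8%.

TFP growth was 2.80%.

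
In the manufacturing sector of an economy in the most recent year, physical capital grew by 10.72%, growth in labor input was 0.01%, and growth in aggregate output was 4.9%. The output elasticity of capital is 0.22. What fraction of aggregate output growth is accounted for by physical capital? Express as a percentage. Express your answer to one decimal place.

48.1%

Physical capital contributed 0.22 × 10.72 = 2.3584 pp.
Share of growth = 2.3584 / 4.9 × 100 = 48.131%.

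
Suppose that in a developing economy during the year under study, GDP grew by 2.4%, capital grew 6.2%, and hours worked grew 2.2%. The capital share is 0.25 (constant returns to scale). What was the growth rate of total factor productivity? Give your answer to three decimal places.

Labor's share = 1 − 0.25 = 0.75.
Capital: 0.25 × 6.2 = 1.55 pp.
Hours worked: 0.75 × 2.2 = 1.65 pp.
TFP growth = 2.4 − 3.2 = -0.8%.

-0.800%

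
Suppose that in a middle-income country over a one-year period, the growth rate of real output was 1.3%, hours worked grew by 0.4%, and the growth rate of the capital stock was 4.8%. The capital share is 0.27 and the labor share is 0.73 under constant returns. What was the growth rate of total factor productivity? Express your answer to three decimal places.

-0.288%

Labor's share = 1 − 0.27 = 0.73.
The capital stock: 0.27 × 4.8 = 1.296 pp.
Hours worked: 0.73 × 0.4 = 0.292 pp.
TFP growth = 1.3 − 1.588 = -0.288%.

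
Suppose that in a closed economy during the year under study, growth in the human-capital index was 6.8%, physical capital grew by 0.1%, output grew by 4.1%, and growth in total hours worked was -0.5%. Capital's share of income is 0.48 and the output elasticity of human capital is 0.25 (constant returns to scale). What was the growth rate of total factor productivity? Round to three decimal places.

2.487%

Labor's share = 1 − 0.48 − 0.25 = 0.27.
Physical capital: 0.48 × 0.1 = 0.048 pp.
The human-capital index: 0.25 × 6.8 = 1.7 pp.
Total hours worked: 0.27 × (-0.5) = -0.135 pp.
TFP growth = 4.1 − 1.613 = 2.487%.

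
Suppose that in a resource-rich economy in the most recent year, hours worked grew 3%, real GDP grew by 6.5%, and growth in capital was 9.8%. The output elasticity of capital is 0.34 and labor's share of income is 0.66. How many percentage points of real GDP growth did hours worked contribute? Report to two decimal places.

1.98 percentage points

Labor's share = 1 − 0.34 = 0.66.
Contribution = share × growth = 0.66 × 3 = 1.98 pp.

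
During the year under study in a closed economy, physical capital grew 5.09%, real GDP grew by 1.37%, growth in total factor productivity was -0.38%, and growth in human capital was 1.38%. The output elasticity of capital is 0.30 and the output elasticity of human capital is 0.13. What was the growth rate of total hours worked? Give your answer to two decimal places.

0.08%

Labor's share = 1 − 0.3 − 0.13 = 0.57.
gY = gA + 0.3×5.09 + 0.13×1.38 + 0.57×g.
0.57×g = 1.37 + 0.38 − 1.7064 = 0.0436.
g = 0.0436 / 0.57 = 0.0765%.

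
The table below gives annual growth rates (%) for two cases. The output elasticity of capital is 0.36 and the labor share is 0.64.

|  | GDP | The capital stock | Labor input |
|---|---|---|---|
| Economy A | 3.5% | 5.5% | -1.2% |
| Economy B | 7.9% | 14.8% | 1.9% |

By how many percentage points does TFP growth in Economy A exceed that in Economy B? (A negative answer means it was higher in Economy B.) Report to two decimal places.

Labor's share = 1 − 0.36 = 0.64.
Economy A: TFP = 3.5 − 1.98 + 0.768 = 2.288%.
Economy B: TFP = 7.9 − 5.328 − 1.216 = 1.356%.
Difference = 2.288 − (1.356) = 0.932 pp.

0.93 percentage points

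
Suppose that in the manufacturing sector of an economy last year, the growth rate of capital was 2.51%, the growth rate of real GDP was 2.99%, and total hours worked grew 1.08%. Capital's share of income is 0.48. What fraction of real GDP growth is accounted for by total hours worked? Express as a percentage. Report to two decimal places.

Labor's share = 1 − 0.48 = 0.52.
Total hours worked contributed 0.52 × 1.08 = 0.5616 pp.
Share of growth = 0.5616 / 2.99 × 100 = 18.7826%.

Total hours worked accounted for 18.78% of growth.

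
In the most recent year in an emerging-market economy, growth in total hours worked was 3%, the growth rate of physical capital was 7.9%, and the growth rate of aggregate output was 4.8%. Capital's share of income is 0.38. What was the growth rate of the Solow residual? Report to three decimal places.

Labor's share = 1 − 0.38 = 0.62.
Physical capital: 0.38 × 7.9 = 3.002 pp.
Total hours worked: 0.62 × 3 = 1.86 pp.
TFP growth = 4.8 − 4.862 = -0.062%.

-0.062%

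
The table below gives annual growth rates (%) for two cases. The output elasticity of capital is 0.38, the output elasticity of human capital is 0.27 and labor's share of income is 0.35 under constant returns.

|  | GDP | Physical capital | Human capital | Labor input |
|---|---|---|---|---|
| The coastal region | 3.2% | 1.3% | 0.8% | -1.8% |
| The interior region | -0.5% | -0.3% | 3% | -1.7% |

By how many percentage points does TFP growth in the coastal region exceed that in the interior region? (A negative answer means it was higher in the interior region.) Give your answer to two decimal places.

Labor's share = 1 − 0.38 − 0.27 = 0.35.
The coastal region: TFP = 3.2 − 0.494 − 0.216 + 0.63 = 3.12%.
The interior region: TFP = -0.5 + 0.114 − 0.81 + 0.595 = -0.601%.
Difference = 3.12 − (-0.601) = 3.721 pp.

3.72 percentage points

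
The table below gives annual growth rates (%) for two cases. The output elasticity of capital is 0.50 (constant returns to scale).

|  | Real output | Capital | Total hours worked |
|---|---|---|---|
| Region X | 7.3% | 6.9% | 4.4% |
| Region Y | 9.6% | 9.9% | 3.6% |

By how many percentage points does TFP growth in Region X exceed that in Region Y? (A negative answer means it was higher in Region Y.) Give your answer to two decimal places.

Labor's share = 1 − 0.5 = 0.5.
Region X: TFP = 7.3 − 3.45 − 2.2 = 1.65%.
Region Y: TFP = 9.6 − 4.95 − 1.8 = 2.85%.
Difference = 1.65 − (2.85) = -1.2 pp.

-1.20 percentage points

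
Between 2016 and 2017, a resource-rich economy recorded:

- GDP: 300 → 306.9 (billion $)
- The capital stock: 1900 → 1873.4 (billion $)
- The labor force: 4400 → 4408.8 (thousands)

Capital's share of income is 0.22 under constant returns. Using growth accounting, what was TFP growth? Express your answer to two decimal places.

GDP growth = (306.9 − 300) / 300 = 2.3%.
The capital stock growth = (1873.4 − 1900) / 1900 = -1.4%.
The labor force growth = (4408.8 − 4400) / 4400 = 0.2%.
Labor's share = 1 − 0.22 = 0.78.
The capital stock: 0.22 × (-1.4) = -0.308 pp.
The labor force: 0.78 × 0.2 = 0.156 pp.
TFP growth = 2.3 + 0.152 = 2.452%.

2.45%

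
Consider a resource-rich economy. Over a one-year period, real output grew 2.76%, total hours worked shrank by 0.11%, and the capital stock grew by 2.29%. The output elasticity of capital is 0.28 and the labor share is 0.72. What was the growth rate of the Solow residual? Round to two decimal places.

Labor's share = 1 − 0.28 = 0.72.
The capital stock: 0.28 × 2.29 = 0.6412 pp.
Total hours worked: 0.72 × (-0.11) = -0.0792 pp.
TFP growth = 2.76 − 0.562 = 2.198%.

2.20%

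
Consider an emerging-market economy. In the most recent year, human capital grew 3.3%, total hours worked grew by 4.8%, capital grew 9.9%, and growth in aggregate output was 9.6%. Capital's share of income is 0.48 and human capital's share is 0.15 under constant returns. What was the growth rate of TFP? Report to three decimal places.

Labor's share = 1 − 0.48 − 0.15 = 0.37.
Capital: 0.48 × 9.9 = 4.752 pp.
Human capital: 0.15 × 3.3 = 0.495 pp.
Total hours worked: 0.37 × 4.8 = 1.776 pp.
TFP growth = 9.6 − 7.023 = 2.577%.

2.577%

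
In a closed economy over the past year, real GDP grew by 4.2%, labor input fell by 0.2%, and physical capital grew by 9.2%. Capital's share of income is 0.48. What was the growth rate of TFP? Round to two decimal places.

Labor's share = 1 − 0.48 = 0.52.
Physical capital: 0.48 × 9.2 = 4.416 pp.
Labor input: 0.52 × (-0.2) = -0.104 pp.
TFP growth = 4.2 − 4.312 = -0.112%.

-0.11%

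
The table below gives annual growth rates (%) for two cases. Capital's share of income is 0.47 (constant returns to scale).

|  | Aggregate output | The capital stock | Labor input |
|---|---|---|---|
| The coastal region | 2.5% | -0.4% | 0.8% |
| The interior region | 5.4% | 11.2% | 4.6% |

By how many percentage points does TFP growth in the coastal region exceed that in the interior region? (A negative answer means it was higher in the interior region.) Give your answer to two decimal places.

4.57 percentage points

Labor's share = 1 − 0.47 = 0.53.
The coastal region: TFP = 2.5 + 0.188 − 0.424 = 2.264%.
The interior region: TFP = 5.4 − 5.264 − 2.438 = -2.302%.
Difference = 2.264 − (-2.302) = 4.566 pp.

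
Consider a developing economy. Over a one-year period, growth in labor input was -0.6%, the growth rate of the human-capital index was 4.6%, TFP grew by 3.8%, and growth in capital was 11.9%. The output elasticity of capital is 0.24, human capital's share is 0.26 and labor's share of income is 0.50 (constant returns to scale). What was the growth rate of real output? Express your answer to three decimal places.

Labor's share = 1 − 0.24 − 0.26 = 0.5.
Capital: 0.24 × 11.9 = 2.856 pp.
The human-capital index: 0.26 × 4.6 = 1.196 pp.
Labor input: 0.5 × (-0.6) = -0.3 pp.
Output growth = 3.8 + 3.752 = 7.552%.

7.552%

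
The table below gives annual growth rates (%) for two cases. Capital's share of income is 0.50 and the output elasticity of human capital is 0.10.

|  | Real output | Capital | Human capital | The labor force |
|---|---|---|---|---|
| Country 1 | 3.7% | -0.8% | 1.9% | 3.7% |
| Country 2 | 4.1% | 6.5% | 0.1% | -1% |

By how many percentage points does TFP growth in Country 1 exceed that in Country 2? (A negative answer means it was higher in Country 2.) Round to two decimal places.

Labor's share = 1 − 0.5 − 0.1 = 0.4.
Country 1: TFP = 3.7 + 0.4 − 0.19 − 1.48 = 2.43%.
Country 2: TFP = 4.1 − 3.25 − 0.01 + 0.4 = 1.24%.
Difference = 2.43 − (1.24) = 1.19 pp.

1.19 percentage points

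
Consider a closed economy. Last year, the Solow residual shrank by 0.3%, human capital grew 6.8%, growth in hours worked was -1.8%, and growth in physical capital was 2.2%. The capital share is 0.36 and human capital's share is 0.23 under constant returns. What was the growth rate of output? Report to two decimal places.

1.32%

Labor's share = 1 − 0.36 − 0.23 = 0.41.
Physical capital: 0.36 × 2.2 = 0.792 pp.
Human capital: 0.23 × 6.8 = 1.564 pp.
Hours worked: 0.41 × (-1.8) = -0.738 pp.
Output growth = -0.3 + 1.618 = 1.318%.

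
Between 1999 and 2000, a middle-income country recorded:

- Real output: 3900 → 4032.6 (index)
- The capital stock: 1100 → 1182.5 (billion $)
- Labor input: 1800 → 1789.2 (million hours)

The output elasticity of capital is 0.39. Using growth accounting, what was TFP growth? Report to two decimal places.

Real output growth = (4032.6 − 3900) / 3900 = 3.4%.
The capital stock growth = (1182.5 − 1100) / 1100 = 7.5%.
Labor input growth = (1789.2 − 1800) / 1800 = -0.6%.
Labor's share = 1 − 0.39 = 0.61.
The capital stock: 0.39 × 7.5 = 2.925 pp.
Labor input: 0.61 × (-0.6) = -0.366 pp.
TFP growth = 3.4 − 2.559 = 0.841%.

TFP grew 0.84%.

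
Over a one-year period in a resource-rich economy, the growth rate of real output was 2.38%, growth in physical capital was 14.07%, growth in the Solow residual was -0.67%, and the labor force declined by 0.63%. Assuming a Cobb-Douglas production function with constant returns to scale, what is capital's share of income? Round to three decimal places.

gY = gA + α·gK + (1−α)·gL, so gY − gA − gL = α(gK − gL).
2.38 + 0.67 + 0.63 = α × (14.07 − (-0.63)).
3.68 = 14.7 α, so α = 0.25034.

α = 0.250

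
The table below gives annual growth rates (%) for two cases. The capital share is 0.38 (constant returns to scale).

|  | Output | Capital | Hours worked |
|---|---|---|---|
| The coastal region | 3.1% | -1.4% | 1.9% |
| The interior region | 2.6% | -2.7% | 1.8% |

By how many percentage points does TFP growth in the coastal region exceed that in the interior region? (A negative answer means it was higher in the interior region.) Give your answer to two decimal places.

-0.06 percentage points

Labor's share = 1 − 0.38 = 0.62.
The coastal region: TFP = 3.1 + 0.532 − 1.178 = 2.454%.
The interior region: TFP = 2.6 + 1.026 − 1.116 = 2.51%.
Difference = 2.454 − (2.51) = -0.056 pp.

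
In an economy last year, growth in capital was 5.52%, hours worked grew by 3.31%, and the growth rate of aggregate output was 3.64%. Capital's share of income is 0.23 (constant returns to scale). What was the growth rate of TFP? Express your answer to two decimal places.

-0.18%

Labor's share = 1 − 0.23 = 0.77.
Capital: 0.23 × 5.52 = 1.2696 pp.
Hours worked: 0.77 × 3.31 = 2.5487 pp.
TFP growth = 3.64 − 3.8183 = -0.1783%.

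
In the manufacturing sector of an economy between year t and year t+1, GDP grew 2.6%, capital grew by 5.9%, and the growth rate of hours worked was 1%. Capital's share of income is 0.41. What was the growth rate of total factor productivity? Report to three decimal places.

-0.409%

Labor's share = 1 − 0.41 = 0.59.
Capital: 0.41 × 5.9 = 2.419 pp.
Hours worked: 0.59 × 1 = 0.59 pp.
TFP growth = 2.6 − 3.009 = -0.409%.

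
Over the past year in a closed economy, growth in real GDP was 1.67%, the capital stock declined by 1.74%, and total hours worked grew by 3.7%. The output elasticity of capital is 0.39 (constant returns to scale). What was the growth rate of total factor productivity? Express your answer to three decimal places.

Labor's share = 1 − 0.39 = 0.61.
The capital stock: 0.39 × (-1.74) = -0.6786 pp.
Total hours worked: 0.61 × 3.7 = 2.257 pp.
TFP growth = 1.67 − 1.5784 = 0.0916%.

Total factor productivity growth was 0.092%.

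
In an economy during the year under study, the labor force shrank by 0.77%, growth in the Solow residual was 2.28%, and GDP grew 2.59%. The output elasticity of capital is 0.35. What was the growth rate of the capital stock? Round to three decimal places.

2.316%

Labor's share = 1 − 0.35 = 0.65.
gY = gA + 0.65×(-0.77) + 0.35×g.
0.35×g = 2.59 − 2.28 + 0.5005 = 0.8105.
g = 0.8105 / 0.35 = 2.31571%.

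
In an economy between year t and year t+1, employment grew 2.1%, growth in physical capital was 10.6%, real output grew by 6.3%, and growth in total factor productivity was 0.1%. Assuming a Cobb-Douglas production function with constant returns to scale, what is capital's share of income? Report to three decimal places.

0.482

gY = gA + α·gK + (1−α)·gL, so gY − gA − gL = α(gK − gL).
6.3 − 0.1 − 2.1 = α × (10.6 − 2.1).
4.1 = 8.5 α, so α = 0.48235.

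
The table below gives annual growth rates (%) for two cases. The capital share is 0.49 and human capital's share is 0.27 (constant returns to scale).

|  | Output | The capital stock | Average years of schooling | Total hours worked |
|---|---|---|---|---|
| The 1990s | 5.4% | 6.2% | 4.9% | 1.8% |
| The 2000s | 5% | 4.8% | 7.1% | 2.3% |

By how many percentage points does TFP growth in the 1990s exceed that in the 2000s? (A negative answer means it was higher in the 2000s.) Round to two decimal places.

Labor's share = 1 − 0.49 − 0.27 = 0.24.
The 1990s: TFP = 5.4 − 3.038 − 1.323 − 0.432 = 0.607%.
The 2000s: TFP = 5 − 2.352 − 1.917 − 0.552 = 0.179%.
Difference = 0.607 − (0.179) = 0.428 pp.

0.43 percentage points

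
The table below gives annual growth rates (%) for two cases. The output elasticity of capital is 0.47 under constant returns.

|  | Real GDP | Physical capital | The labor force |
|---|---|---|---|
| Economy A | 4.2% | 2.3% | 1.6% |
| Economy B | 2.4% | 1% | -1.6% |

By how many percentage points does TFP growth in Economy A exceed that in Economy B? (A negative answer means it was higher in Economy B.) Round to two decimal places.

Labor's share = 1 − 0.47 = 0.53.
Economy A: TFP = 4.2 − 1.081 − 0.848 = 2.271%.
Economy B: TFP = 2.4 − 0.47 + 0.848 = 2.778%.
Difference = 2.271 − (2.778) = -0.507 pp.

-0.51 percentage points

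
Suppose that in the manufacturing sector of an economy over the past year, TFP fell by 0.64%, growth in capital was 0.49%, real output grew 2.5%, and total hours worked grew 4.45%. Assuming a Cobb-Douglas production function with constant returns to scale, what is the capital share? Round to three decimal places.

α = 0.331

gY = gA + α·gK + (1−α)·gL, so gY − gA − gL = α(gK − gL).
2.5 + 0.64 − 4.45 = α × (0.49 − 4.45).
-1.31 = -3.96 α, so α = 0.33081.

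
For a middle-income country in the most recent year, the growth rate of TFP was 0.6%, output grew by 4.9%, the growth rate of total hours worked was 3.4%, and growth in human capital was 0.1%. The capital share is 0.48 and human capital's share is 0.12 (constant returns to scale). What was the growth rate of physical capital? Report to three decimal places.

Labor's share = 1 − 0.48 − 0.12 = 0.4.
gY = gA + 0.12×0.1 + 0.4×3.4 + 0.48×g.
0.48×g = 4.9 − 0.6 − 1.372 = 2.928.
g = 2.928 / 0.48 = 6.1%.

6.100%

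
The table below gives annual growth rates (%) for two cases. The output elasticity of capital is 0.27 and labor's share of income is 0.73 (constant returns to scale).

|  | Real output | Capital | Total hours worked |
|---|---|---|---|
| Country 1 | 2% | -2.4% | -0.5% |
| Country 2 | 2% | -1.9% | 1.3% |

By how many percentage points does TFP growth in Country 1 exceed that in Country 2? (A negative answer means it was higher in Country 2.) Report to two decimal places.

Labor's share = 1 − 0.27 = 0.73.
Country 1: TFP = 2 + 0.648 + 0.365 = 3.013%.
Country 2: TFP = 2 + 0.513 − 0.949 = 1.564%.
Difference = 3.013 − (1.564) = 1.449 pp.

1.45 percentage points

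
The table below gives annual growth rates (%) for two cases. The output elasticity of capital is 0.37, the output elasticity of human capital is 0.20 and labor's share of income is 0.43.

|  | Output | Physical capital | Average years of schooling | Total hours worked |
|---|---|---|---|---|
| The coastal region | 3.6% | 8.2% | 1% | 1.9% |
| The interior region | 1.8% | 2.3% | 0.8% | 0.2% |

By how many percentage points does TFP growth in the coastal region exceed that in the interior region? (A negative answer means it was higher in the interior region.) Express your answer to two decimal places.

Labor's share = 1 − 0.37 − 0.2 = 0.43.
The coastal region: TFP = 3.6 − 3.034 − 0.2 − 0.817 = -0.451%.
The interior region: TFP = 1.8 − 0.851 − 0.16 − 0.086 = 0.703%.
Difference = -0.451 − (0.703) = -1.154 pp.

-1.15 percentage points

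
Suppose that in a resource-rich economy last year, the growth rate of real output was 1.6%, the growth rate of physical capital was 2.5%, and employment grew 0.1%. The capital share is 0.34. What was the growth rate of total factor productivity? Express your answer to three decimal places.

Labor's share = 1 − 0.34 = 0.66.
Physical capital: 0.34 × 2.5 = 0.85 pp.
Employment: 0.66 × 0.1 = 0.066 pp.
TFP growth = 1.6 − 0.916 = 0.684%.

0.684%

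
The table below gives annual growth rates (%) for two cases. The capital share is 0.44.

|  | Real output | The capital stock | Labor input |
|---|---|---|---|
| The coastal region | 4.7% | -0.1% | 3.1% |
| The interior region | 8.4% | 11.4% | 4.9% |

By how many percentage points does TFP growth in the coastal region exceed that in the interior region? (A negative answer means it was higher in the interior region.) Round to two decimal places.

Labor's share = 1 − 0.44 = 0.56.
The coastal region: TFP = 4.7 + 0.044 − 1.736 = 3.008%.
The interior region: TFP = 8.4 − 5.016 − 2.744 = 0.64%.
Difference = 3.008 − (0.64) = 2.368 pp.

2.37 percentage points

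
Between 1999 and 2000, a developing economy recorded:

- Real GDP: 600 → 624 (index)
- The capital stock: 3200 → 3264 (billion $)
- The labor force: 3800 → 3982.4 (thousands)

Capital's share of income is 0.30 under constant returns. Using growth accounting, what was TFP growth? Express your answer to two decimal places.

Real GDP growth = (624 − 600) / 600 = 4%.
The capital stock growth = (3264 − 3200) / 3200 = 2%.
The labor force growth = (3982.4 − 3800) / 3800 = 4.8%.
Labor's share = 1 − 0.3 = 0.7.
The capital stock: 0.3 × 2 = 0.6 pp.
The labor force: 0.7 × 4.8 = 3.36 pp.
TFP growth = 4 − 3.96 = 0.04%.

TFP grew 0.04%.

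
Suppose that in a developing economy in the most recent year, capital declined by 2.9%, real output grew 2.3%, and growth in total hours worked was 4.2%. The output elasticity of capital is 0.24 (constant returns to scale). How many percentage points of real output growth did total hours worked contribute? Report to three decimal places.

3.192 pp

Labor's share = 1 − 0.24 = 0.76.
Contribution = share × growth = 0.76 × 4.2 = 3.192 pp.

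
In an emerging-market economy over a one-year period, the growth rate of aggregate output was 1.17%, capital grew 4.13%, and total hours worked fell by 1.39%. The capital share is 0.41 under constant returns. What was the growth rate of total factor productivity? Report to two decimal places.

0.30%

Labor's share = 1 − 0.41 = 0.59.
Capital: 0.41 × 4.13 = 1.6933 pp.
Total hours worked: 0.59 × (-1.39) = -0.8201 pp.
TFP growth = 1.17 − 0.8732 = 0.2968%.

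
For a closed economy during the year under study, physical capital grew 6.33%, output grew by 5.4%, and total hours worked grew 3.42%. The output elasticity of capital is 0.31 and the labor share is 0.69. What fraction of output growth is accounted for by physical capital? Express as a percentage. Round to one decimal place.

Physical capital contributed 0.31 × 6.33 = 1.9623 pp.
Share of growth = 1.9623 / 5.4 × 100 = 36.339%.

Physical capital accounted for 36.3% of growth.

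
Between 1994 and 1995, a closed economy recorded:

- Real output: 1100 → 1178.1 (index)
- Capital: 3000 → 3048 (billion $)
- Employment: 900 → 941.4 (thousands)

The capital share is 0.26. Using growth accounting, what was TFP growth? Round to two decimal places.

Real output growth = (1178.1 − 1100) / 1100 = 7.1%.
Capital growth = (3048 − 3000) / 3000 = 1.6%.
Employment growth = (941.4 − 900) / 900 = 4.6%.
Labor's share = 1 − 0.26 = 0.74.
Capital: 0.26 × 1.6 = 0.416 pp.
Employment: 0.74 × 4.6 = 3.404 pp.
TFP growth = 7.1 − 3.82 = 3.28%.

3.28%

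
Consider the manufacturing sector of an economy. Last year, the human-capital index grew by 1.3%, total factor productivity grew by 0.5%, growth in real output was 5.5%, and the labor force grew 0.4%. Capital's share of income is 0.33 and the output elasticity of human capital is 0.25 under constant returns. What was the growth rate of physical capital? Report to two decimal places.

Labor's share = 1 − 0.33 − 0.25 = 0.42.
gY = gA + 0.25×1.3 + 0.42×0.4 + 0.33×g.
0.33×g = 5.5 − 0.5 − 0.493 = 4.507.
g = 4.507 / 0.33 = 13.6576%.

Physical capital growth was 13.66%.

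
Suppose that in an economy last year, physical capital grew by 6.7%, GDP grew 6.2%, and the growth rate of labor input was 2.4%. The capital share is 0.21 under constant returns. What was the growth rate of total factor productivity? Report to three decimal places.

2.897%

Labor's share = 1 − 0.21 = 0.79.
Physical capital: 0.21 × 6.7 = 1.407 pp.
Labor input: 0.79 × 2.4 = 1.896 pp.
TFP growth = 6.2 − 3.303 = 2.897%.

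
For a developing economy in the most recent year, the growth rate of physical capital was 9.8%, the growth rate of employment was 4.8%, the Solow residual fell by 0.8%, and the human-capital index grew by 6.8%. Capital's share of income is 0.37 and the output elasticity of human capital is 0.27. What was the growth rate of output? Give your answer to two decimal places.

Labor's share = 1 − 0.37 − 0.27 = 0.36.
Physical capital: 0.37 × 9.8 = 3.626 pp.
The human-capital index: 0.27 × 6.8 = 1.836 pp.
Employment: 0.36 × 4.8 = 1.728 pp.
Output growth = -0.8 + 7.19 = 6.39%.

6.39%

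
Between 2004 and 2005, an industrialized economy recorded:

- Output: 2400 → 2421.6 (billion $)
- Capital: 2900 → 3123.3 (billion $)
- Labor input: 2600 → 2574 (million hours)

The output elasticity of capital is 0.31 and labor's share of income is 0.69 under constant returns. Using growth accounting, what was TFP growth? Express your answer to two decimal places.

Output growth = (2421.6 − 2400) / 2400 = 0.9%.
Capital growth = (3123.3 − 2900) / 2900 = 7.7%.
Labor input growth = (2574 − 2600) / 2600 = -1%.
Labor's share = 1 − 0.31 = 0.69.
Capital: 0.31 × 7.7 = 2.387 pp.
Labor input: 0.69 × (-1) = -0.69 pp.
TFP growth = 0.9 − 1.697 = -0.797%.

-0.80%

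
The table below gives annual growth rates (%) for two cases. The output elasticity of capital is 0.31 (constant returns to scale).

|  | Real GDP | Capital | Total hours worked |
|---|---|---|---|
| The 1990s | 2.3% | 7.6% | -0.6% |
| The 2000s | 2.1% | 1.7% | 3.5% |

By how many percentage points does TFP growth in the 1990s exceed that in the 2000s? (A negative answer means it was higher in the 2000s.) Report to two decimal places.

1.20 percentage points

Labor's share = 1 − 0.31 = 0.69.
The 1990s: TFP = 2.3 − 2.356 + 0.414 = 0.358%.
The 2000s: TFP = 2.1 − 0.527 − 2.415 = -0.842%.
Difference = 0.358 − (-0.842) = 1.2 pp.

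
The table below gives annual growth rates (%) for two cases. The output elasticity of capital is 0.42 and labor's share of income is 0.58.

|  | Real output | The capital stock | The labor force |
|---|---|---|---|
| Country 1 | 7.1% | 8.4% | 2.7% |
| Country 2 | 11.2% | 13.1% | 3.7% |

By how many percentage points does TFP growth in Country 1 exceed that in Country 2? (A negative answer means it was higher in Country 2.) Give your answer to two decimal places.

Labor's share = 1 − 0.42 = 0.58.
Country 1: TFP = 7.1 − 3.528 − 1.566 = 2.006%.
Country 2: TFP = 11.2 − 5.502 − 2.146 = 3.552%.
Difference = 2.006 − (3.552) = -1.546 pp.

-1.55 percentage points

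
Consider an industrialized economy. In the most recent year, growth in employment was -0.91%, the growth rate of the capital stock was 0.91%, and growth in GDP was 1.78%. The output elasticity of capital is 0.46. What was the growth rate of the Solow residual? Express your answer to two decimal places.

The Solow residual grew 1.85%.

Labor's share = 1 − 0.46 = 0.54.
The capital stock: 0.46 × 0.91 = 0.4186 pp.
Employment: 0.54 × (-0.91) = -0.4914 pp.
TFP growth = 1.78 + 0.0728 = 1.8528%.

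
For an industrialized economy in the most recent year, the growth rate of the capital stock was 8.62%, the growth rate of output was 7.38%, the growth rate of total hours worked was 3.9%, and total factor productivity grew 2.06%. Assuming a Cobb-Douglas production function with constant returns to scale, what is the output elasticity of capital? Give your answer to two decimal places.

α = 0.30

gY = gA + α·gK + (1−α)·gL, so gY − gA − gL = α(gK − gL).
7.38 − 2.06 − 3.9 = α × (8.62 − 3.9).
1.42 = 4.72 α, so α = 0.3008.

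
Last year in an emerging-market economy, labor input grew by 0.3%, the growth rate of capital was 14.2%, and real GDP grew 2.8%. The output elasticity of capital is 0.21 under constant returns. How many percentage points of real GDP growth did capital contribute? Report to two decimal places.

Contribution = share × growth = 0.21 × 14.2 = 2.982 pp.

2.98 pp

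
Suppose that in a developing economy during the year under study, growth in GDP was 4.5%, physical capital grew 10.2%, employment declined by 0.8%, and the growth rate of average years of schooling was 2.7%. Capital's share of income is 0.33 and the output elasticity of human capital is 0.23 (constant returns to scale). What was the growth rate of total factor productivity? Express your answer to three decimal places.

Total factor productivity growth was 0.865%.

Labor's share = 1 − 0.33 − 0.23 = 0.44.
Physical capital: 0.33 × 10.2 = 3.366 pp.
Average years of schooling: 0.23 × 2.7 = 0.621 pp.
Employment: 0.44 × (-0.8) = -0.352 pp.
TFP growth = 4.5 − 3.635 = 0.865%.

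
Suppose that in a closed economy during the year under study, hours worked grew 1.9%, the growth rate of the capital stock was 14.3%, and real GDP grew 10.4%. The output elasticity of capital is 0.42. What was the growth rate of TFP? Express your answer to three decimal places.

3.292%

Labor's share = 1 − 0.42 = 0.58.
The capital stock: 0.42 × 14.3 = 6.006 pp.
Hours worked: 0.58 × 1.9 = 1.102 pp.
TFP growth = 10.4 − 7.108 = 3.292%.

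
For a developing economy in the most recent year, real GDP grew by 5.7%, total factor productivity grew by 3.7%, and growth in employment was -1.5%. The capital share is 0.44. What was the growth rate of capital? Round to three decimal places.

Capital grew 6.455%.

Labor's share = 1 − 0.44 = 0.56.
gY = gA + 0.56×(-1.5) + 0.44×g.
0.44×g = 5.7 − 3.7 + 0.84 = 2.84.
g = 2.84 / 0.44 = 6.45455%.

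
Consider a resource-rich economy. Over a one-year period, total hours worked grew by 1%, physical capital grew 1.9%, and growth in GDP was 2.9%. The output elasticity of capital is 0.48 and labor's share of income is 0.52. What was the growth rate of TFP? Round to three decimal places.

TFP growth was 1.468%.

Labor's share = 1 − 0.48 = 0.52.
Physical capital: 0.48 × 1.9 = 0.912 pp.
Total hours worked: 0.52 × 1 = 0.52 pp.
TFP growth = 2.9 − 1.432 = 1.468%.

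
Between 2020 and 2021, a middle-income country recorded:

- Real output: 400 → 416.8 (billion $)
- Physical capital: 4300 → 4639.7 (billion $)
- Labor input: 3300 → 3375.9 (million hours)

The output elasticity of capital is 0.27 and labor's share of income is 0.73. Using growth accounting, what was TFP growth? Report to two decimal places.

0.39%

Real output growth = (416.8 − 400) / 400 = 4.2%.
Physical capital growth = (4639.7 − 4300) / 4300 = 7.9%.
Labor input growth = (3375.9 − 3300) / 3300 = 2.3%.
Labor's share = 1 − 0.27 = 0.73.
Physical capital: 0.27 × 7.9 = 2.133 pp.
Labor input: 0.73 × 2.3 = 1.679 pp.
TFP growth = 4.2 − 3.812 = 0.388%.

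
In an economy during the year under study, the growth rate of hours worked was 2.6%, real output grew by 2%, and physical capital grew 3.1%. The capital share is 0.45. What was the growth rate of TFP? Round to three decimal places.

-0.825%

Labor's share = 1 − 0.45 = 0.55.
Physical capital: 0.45 × 3.1 = 1.395 pp.
Hours worked: 0.55 × 2.6 = 1.43 pp.
TFP growth = 2 − 2.825 = -0.825%.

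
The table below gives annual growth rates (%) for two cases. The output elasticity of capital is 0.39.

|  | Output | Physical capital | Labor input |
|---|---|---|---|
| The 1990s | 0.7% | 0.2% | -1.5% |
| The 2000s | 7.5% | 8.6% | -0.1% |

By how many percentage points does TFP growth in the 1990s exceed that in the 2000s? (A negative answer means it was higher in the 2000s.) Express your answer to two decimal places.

Labor's share = 1 − 0.39 = 0.61.
The 1990s: TFP = 0.7 − 0.078 + 0.915 = 1.537%.
The 2000s: TFP = 7.5 − 3.354 + 0.061 = 4.207%.
Difference = 1.537 − (4.207) = -2.67 pp.

-2.67 percentage points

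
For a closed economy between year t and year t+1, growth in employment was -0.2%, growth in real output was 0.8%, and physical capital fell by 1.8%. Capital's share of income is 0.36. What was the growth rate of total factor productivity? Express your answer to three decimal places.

1.576%

Labor's share = 1 − 0.36 = 0.64.
Physical capital: 0.36 × (-1.8) = -0.648 pp.
Employment: 0.64 × (-0.2) = -0.128 pp.
TFP growth = 0.8 + 0.776 = 1.576%.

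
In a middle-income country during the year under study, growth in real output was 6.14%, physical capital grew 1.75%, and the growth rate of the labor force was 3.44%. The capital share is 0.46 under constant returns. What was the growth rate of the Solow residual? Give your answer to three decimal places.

Labor's share = 1 − 0.46 = 0.54.
Physical capital: 0.46 × 1.75 = 0.805 pp.
The labor force: 0.54 × 3.44 = 1.8576 pp.
TFP growth = 6.14 − 2.6626 = 3.4774%.

3.477%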